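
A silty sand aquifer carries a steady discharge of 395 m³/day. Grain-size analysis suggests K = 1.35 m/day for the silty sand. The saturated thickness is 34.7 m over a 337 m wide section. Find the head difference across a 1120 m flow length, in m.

28.0

Cross-sectional area A = 337 × 34.7 = 11694 m².
From Q = K·A·i, i = Q / (K·A) = 395 / (1.350 × 11694) = 0.02502.
Head loss Δh = i · L = 0.02502 × 1120 = 28.02 m.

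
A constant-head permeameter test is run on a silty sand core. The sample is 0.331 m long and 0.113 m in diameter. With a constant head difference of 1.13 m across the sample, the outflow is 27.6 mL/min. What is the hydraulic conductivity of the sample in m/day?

1.16

Cross-sectional area A = π·(d/2)² = π × (0.113/2)² = 0.01003 m².
Convert discharge: 27.6 mL/min = 4.600e-07 m³/s.
Darcy's law rearranged: K = Q·L / (A·Δh) = 4.600e-07 × 0.331 / (0.01003 × 1.13) = 1.344e-05 m/s = 1.161 m/day.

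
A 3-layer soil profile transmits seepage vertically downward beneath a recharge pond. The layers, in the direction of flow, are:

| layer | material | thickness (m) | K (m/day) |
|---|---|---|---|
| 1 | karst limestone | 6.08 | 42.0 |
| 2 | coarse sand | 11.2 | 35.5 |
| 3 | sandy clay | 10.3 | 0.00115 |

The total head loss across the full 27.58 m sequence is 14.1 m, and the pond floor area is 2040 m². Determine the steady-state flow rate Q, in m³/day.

Flow is perpendicular to layering, so the layers act in series and the equivalent K is the thickness-weighted harmonic mean.
Total thickness L = 6.08 + 11.2 + 10.3 = 27.58 m.
Σ(b_i/K_i) = 6.08/42.0 + 11.2/35.5 + 10.3/0.00115 = 8957 d.
K_eq = L / Σ(b_i/K_i) = 27.58 / 8957 = 0.003079 m/day.
Q = K_eq · A · (Δh/L) = 0.003079 × 2040 × (14.1/27.58) = 3.211 m³/day.

3.21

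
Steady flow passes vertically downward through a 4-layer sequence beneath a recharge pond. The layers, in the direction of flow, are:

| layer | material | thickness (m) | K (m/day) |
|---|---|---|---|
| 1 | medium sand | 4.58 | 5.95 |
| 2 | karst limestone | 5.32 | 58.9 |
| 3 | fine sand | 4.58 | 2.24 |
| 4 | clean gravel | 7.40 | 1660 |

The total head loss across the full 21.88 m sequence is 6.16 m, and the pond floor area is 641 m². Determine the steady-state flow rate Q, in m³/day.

Flow is perpendicular to layering, so the layers act in series and the equivalent K is the thickness-weighted harmonic mean.
Total thickness L = 4.58 + 5.32 + 4.58 + 7.40 = 21.88 m.
Σ(b_i/K_i) = 4.58/5.95 + 5.32/58.9 + 4.58/2.24 + 7.40/1660 = 2.909 d.
K_eq = L / Σ(b_i/K_i) = 21.88 / 2.909 = 7.521 m/day.
Q = K_eq · A · (Δh/L) = 7.521 × 641 × (6.16/21.88) = 1357 m³/day.

1360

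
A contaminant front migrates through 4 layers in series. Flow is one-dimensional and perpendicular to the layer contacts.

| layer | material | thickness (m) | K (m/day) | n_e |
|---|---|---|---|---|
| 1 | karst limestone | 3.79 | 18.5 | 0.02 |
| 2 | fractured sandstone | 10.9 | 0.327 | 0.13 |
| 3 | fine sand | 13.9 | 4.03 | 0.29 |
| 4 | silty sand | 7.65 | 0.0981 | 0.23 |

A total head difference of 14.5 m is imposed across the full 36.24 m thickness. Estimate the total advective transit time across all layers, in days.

With flow normal to the layers, continuity requires the same specific discharge q through every layer.
Σ(b_i/K_i) = 3.79/18.5 + 10.9/0.327 + 13.9/4.03 + 7.65/0.0981 = 115.0 d.
q = Δh / Σ(b_i/K_i) = 14.5 / 115.0 = 0.1261 m/day.
In each layer the seepage velocity is v_i = q/n_i, so the layer transit time is t_i = b_i·n_i / q:
  layer 1 (karst limestone): t_1 = 3.79 × 0.02 / 0.1261 = 0.6010 d
  layer 2 (fractured sandstone): t_2 = 10.9 × 0.13 / 0.1261 = 11.24 d
  layer 3 (fine sand): t_3 = 13.9 × 0.29 / 0.1261 = 31.96 d
  layer 4 (silty sand): t_4 = 7.65 × 0.23 / 0.1261 = 13.95 d
Total t = Σ t_i = 57.75 days.

57.7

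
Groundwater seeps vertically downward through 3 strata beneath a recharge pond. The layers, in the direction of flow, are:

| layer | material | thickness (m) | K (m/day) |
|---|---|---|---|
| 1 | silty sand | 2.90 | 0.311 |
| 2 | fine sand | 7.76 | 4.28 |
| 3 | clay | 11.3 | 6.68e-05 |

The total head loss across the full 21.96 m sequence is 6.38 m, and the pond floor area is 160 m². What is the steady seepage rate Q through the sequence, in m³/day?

0.00603

Flow is perpendicular to layering, so the layers act in series and the equivalent K is the thickness-weighted harmonic mean.
Total thickness L = 2.90 + 7.76 + 11.3 = 21.96 m.
Σ(b_i/K_i) = 2.90/0.311 + 7.76/4.28 + 11.3/6.68e-05 = 1.692e+05 d.
K_eq = L / Σ(b_i/K_i) = 21.96 / 1.692e+05 = 0.0001298 m/day.
Q = K_eq · A · (Δh/L) = 0.0001298 × 160 × (6.38/21.96) = 0.006034 m³/day.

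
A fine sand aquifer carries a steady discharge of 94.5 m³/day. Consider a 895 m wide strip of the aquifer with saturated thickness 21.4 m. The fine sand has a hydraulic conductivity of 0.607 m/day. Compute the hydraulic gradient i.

0.00813

Cross-sectional area A = 895 × 21.4 = 19153 m².
From Q = K·A·i, i = Q / (K·A) = 94.5 / (0.6070 × 19153) = 0.008128.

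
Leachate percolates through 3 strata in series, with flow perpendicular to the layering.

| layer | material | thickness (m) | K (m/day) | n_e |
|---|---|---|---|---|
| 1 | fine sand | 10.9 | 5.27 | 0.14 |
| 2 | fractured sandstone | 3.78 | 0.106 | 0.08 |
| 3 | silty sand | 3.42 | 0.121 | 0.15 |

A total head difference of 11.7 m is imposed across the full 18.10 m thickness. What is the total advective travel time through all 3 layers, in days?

With flow normal to the layers, continuity requires the same specific discharge q through every layer.
Σ(b_i/K_i) = 10.9/5.27 + 3.78/0.106 + 3.42/0.121 = 65.99 d.
q = Δh / Σ(b_i/K_i) = 11.7 / 65.99 = 0.1773 m/day.
In each layer the seepage velocity is v_i = q/n_i, so the layer transit time is t_i = b_i·n_i / q:
  layer 1 (fine sand): t_1 = 10.9 × 0.14 / 0.1773 = 8.607 d
  layer 2 (fractured sandstone): t_2 = 3.78 × 0.08 / 0.1773 = 1.706 d
  layer 3 (silty sand): t_3 = 3.42 × 0.15 / 0.1773 = 2.894 d
Total t = Σ t_i = 13.21 days.

13.2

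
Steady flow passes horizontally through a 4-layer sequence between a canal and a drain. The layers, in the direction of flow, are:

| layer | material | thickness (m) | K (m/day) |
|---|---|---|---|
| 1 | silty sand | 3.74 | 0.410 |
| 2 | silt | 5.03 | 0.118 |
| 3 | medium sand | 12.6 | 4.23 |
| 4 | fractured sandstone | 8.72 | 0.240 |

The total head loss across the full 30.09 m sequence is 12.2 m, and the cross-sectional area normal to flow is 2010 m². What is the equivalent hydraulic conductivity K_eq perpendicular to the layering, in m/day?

0.330

Flow is perpendicular to layering, so the layers act in series and the equivalent K is the thickness-weighted harmonic mean.
Total thickness L = 3.74 + 5.03 + 12.6 + 8.72 = 30.09 m.
Σ(b_i/K_i) = 3.74/0.410 + 5.03/0.118 + 12.6/4.23 + 8.72/0.240 = 91.06 d.
K_eq = L / Σ(b_i/K_i) = 30.09 / 91.06 = 0.3304 m/day.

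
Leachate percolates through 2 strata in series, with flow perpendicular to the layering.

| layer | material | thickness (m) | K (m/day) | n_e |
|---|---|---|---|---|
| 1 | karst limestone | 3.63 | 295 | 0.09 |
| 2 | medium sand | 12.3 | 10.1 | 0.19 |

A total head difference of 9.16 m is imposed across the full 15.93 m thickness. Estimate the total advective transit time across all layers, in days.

0.358

With flow normal to the layers, continuity requires the same specific discharge q through every layer.
Σ(b_i/K_i) = 3.63/295 + 12.3/10.1 = 1.230 d.
q = Δh / Σ(b_i/K_i) = 9.16 / 1.230 = 7.446 m/day.
In each layer the seepage velocity is v_i = q/n_i, so the layer transit time is t_i = b_i·n_i / q:
  layer 1 (karst limestone): t_1 = 3.63 × 0.09 / 7.446 = 0.04387 d
  layer 2 (medium sand): t_2 = 12.3 × 0.19 / 7.446 = 0.3138 d
Total t = Σ t_i = 0.3577 days.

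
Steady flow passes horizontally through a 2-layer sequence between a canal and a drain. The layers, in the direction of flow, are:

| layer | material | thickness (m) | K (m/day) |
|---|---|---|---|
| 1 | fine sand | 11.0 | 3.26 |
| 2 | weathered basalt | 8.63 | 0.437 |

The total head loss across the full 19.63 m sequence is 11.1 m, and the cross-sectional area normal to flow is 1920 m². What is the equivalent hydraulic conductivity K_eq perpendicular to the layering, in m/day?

0.849

Flow is perpendicular to layering, so the layers act in series and the equivalent K is the thickness-weighted harmonic mean.
Total thickness L = 11.0 + 8.63 = 19.63 m.
Σ(b_i/K_i) = 11.0/3.26 + 8.63/0.437 = 23.12 d.
K_eq = L / Σ(b_i/K_i) = 19.63 / 23.12 = 0.8490 m/day.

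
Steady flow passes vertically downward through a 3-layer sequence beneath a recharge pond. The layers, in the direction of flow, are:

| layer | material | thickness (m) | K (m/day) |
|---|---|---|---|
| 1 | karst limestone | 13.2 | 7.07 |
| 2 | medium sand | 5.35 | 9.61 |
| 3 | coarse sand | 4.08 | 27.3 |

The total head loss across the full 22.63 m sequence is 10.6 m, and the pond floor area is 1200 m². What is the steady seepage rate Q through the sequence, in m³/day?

4940

Flow is perpendicular to layering, so the layers act in series and the equivalent K is the thickness-weighted harmonic mean.
Total thickness L = 13.2 + 5.35 + 4.08 = 22.63 m.
Σ(b_i/K_i) = 13.2/7.07 + 5.35/9.61 + 4.08/27.3 = 2.573 d.
K_eq = L / Σ(b_i/K_i) = 22.63 / 2.573 = 8.794 m/day.
Q = K_eq · A · (Δh/L) = 8.794 × 1200 × (10.6/22.63) = 4943 m³/day.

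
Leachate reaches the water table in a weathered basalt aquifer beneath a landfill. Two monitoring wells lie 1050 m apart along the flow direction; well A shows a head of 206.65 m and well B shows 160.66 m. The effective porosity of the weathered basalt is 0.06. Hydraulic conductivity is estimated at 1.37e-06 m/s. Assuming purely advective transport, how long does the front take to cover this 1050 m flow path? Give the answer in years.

Convert K: 1.37e-06 m/s × 86400 = 0.1184 m/day.
Hydraulic gradient i = (206.65 − 160.66) / 1050 = 45.99 / 1050 = 0.04380.
Darcy flux q = K · i = 0.1184 × 0.04380 = 0.005185 m/day.
Seepage velocity v = q / n_e = 0.005185 / 0.06 = 0.08641 m/day.
Travel time t = L / v = 1050 / 0.08641 = 12152 days = 33.27 years.

33.3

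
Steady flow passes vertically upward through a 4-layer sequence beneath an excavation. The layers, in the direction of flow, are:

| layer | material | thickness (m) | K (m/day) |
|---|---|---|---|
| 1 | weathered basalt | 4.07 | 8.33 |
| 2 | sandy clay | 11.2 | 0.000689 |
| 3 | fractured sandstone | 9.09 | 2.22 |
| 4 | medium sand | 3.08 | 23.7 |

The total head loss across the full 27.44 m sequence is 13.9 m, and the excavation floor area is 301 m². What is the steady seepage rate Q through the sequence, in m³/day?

0.257

Flow is perpendicular to layering, so the layers act in series and the equivalent K is the thickness-weighted harmonic mean.
Total thickness L = 4.07 + 11.2 + 9.09 + 3.08 = 27.44 m.
Σ(b_i/K_i) = 4.07/8.33 + 11.2/0.000689 + 9.09/2.22 + 3.08/23.7 = 16260 d.
K_eq = L / Σ(b_i/K_i) = 27.44 / 16260 = 0.001688 m/day.
Q = K_eq · A · (Δh/L) = 0.001688 × 301 × (13.9/27.44) = 0.2573 m³/day.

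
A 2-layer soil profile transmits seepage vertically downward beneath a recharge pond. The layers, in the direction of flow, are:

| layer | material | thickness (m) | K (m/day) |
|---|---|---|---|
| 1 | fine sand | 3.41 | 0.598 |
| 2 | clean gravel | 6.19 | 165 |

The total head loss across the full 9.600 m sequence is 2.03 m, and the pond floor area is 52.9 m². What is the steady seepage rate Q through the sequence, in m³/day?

18.7

Flow is perpendicular to layering, so the layers act in series and the equivalent K is the thickness-weighted harmonic mean.
Total thickness L = 3.41 + 6.19 = 9.600 m.
Σ(b_i/K_i) = 3.41/0.598 + 6.19/165 = 5.740 d.
K_eq = L / Σ(b_i/K_i) = 9.600 / 5.740 = 1.673 m/day.
Q = K_eq · A · (Δh/L) = 1.673 × 52.9 × (2.03/9.600) = 18.71 m³/day.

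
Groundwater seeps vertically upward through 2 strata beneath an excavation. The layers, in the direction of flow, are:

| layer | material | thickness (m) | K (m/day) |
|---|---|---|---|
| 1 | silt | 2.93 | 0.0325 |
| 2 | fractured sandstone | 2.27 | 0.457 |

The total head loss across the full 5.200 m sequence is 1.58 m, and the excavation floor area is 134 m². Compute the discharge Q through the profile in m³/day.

Flow is perpendicular to layering, so the layers act in series and the equivalent K is the thickness-weighted harmonic mean.
Total thickness L = 2.93 + 2.27 = 5.200 m.
Σ(b_i/K_i) = 2.93/0.0325 + 2.27/0.457 = 95.12 d.
K_eq = L / Σ(b_i/K_i) = 5.200 / 95.12 = 0.05467 m/day.
Q = K_eq · A · (Δh/L) = 0.05467 × 134 × (1.58/5.200) = 2.226 m³/day.

2.23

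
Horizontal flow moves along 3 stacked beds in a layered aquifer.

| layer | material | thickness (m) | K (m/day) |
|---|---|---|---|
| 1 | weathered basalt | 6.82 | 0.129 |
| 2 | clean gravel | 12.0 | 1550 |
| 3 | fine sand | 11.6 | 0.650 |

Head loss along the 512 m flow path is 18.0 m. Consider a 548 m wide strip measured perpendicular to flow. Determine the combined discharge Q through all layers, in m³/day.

Flow is parallel to layering, so each bed carries its own Darcy discharge and the transmissivities add.
Σ(K_i·b_i) = 0.129×6.82 + 1550×12.0 + 0.650×11.6 = 18608 m²/day.
Hydraulic gradient i = Δh / L = 18.0 / 512 = 0.03516.
Q = Σ(K_i·b_i) · W · i = 18608 × 548 × 0.03516 = 3.585e+05 m³/day.

359000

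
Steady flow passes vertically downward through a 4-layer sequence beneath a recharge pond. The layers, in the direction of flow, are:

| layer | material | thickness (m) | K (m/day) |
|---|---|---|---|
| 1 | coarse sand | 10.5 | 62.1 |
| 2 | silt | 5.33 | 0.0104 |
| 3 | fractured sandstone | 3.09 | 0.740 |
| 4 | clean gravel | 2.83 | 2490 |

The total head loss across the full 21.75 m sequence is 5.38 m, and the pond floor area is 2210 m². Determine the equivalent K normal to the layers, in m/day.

Flow is perpendicular to layering, so the layers act in series and the equivalent K is the thickness-weighted harmonic mean.
Total thickness L = 10.5 + 5.33 + 3.09 + 2.83 = 21.75 m.
Σ(b_i/K_i) = 10.5/62.1 + 5.33/0.0104 + 3.09/0.740 + 2.83/2490 = 516.8 d.
K_eq = L / Σ(b_i/K_i) = 21.75 / 516.8 = 0.04208 m/day.

0.0421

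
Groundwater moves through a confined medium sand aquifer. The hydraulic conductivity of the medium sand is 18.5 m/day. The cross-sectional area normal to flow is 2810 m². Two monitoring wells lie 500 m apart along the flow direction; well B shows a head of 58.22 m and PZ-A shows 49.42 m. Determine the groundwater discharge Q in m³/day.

Hydraulic gradient i = (58.22 − 49.42) / 500 = 8.8 / 500 = 0.01760.
Darcy's law: Q = K · A · i = 18.50 × 2810 × 0.01760 = 914.9 m³/day.

915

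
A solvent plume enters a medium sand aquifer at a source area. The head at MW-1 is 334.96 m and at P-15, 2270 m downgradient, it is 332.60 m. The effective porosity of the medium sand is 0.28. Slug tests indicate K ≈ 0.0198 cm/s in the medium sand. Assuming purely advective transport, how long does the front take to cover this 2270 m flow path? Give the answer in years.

Convert K: 0.0198 cm/s × 864 = 17.11 m/day.
Hydraulic gradient i = (334.96 − 332.60) / 2270 = 2.36 / 2270 = 0.001040.
Darcy flux q = K · i = 17.11 × 0.001040 = 0.01779 m/day.
Seepage velocity v = q / n_e = 0.01779 / 0.28 = 0.06352 m/day.
Travel time t = L / v = 2270 / 0.06352 = 35737 days = 97.84 years.

97.8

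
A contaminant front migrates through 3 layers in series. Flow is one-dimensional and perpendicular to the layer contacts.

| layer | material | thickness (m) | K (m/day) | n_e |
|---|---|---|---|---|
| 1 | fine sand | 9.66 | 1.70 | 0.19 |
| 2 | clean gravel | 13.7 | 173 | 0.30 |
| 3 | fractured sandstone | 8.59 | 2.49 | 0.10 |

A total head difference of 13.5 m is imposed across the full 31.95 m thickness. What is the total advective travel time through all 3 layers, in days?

4.64

With flow normal to the layers, continuity requires the same specific discharge q through every layer.
Σ(b_i/K_i) = 9.66/1.70 + 13.7/173 + 8.59/2.49 = 9.211 d.
q = Δh / Σ(b_i/K_i) = 13.5 / 9.211 = 1.466 m/day.
In each layer the seepage velocity is v_i = q/n_i, so the layer transit time is t_i = b_i·n_i / q:
  layer 1 (fine sand): t_1 = 9.66 × 0.19 / 1.466 = 1.252 d
  layer 2 (clean gravel): t_2 = 13.7 × 0.30 / 1.466 = 2.804 d
  layer 3 (fractured sandstone): t_3 = 8.59 × 0.10 / 1.466 = 0.5861 d
Total t = Σ t_i = 4.643 days.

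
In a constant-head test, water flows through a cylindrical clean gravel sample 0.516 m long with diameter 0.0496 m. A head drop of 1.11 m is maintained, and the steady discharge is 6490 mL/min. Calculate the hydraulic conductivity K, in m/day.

Cross-sectional area A = π·(d/2)² = π × (0.0496/2)² = 0.001932 m².
Convert discharge: 6490 mL/min = 0.0001082 m³/s.
Darcy's law rearranged: K = Q·L / (A·Δh) = 0.0001082 × 0.516 / (0.001932 × 1.11) = 0.02602 m/s = 2248 m/day.

2250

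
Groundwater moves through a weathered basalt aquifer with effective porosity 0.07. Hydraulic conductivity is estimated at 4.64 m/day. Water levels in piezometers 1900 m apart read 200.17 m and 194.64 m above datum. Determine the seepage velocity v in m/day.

Hydraulic gradient i = (200.17 − 194.64) / 1900 = 5.53 / 1900 = 0.002911.
Darcy flux q = K · i = 4.640 × 0.002911 = 0.01350 m/day.
Seepage velocity v = q / n_e = 0.01350 / 0.07 = 0.1929 m/day.

0.193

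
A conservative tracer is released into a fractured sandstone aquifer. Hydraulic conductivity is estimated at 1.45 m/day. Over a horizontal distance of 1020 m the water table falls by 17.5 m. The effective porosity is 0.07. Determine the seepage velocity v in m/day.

0.355

Hydraulic gradient i = Δh / L = 17.5 / 1020 = 0.01716.
Darcy flux q = K · i = 1.450 × 0.01716 = 0.02488 m/day.
Seepage velocity v = q / n_e = 0.02488 / 0.07 = 0.3554 m/day.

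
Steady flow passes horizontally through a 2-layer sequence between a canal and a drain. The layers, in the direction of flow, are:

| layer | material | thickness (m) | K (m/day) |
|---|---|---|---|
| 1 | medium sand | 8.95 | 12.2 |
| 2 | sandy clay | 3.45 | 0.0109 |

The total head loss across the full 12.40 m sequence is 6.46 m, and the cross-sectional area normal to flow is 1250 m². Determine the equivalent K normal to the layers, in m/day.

0.0391

Flow is perpendicular to layering, so the layers act in series and the equivalent K is the thickness-weighted harmonic mean.
Total thickness L = 8.95 + 3.45 = 12.40 m.
Σ(b_i/K_i) = 8.95/12.2 + 3.45/0.0109 = 317.2 d.
K_eq = L / Σ(b_i/K_i) = 12.40 / 317.2 = 0.03909 m/day.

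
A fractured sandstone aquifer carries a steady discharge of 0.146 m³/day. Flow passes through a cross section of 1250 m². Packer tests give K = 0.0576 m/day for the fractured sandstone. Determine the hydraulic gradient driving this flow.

From Q = K·A·i, i = Q / (K·A) = 0.146 / (0.05760 × 1250) = 0.002028.

0.00203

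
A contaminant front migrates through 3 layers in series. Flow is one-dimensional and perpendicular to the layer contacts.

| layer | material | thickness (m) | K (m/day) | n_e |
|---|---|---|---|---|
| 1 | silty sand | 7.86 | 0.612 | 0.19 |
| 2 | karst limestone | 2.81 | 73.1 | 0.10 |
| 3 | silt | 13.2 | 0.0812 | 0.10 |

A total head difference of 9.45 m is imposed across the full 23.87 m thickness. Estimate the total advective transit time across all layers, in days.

57.4

With flow normal to the layers, continuity requires the same specific discharge q through every layer.
Σ(b_i/K_i) = 7.86/0.612 + 2.81/73.1 + 13.2/0.0812 = 175.4 d.
q = Δh / Σ(b_i/K_i) = 9.45 / 175.4 = 0.05386 m/day.
In each layer the seepage velocity is v_i = q/n_i, so the layer transit time is t_i = b_i·n_i / q:
  layer 1 (silty sand): t_1 = 7.86 × 0.19 / 0.05386 = 27.73 d
  layer 2 (karst limestone): t_2 = 2.81 × 0.10 / 0.05386 = 5.217 d
  layer 3 (silt): t_3 = 13.2 × 0.10 / 0.05386 = 24.51 d
Total t = Σ t_i = 57.45 days.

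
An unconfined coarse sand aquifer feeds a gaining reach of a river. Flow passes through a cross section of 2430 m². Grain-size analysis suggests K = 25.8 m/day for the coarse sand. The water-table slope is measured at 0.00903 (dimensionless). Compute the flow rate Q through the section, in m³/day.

566

Hydraulic gradient i = 0.00903.
Darcy's law: Q = K · A · i = 25.80 × 2430 × 0.009030 = 566.1 m³/day.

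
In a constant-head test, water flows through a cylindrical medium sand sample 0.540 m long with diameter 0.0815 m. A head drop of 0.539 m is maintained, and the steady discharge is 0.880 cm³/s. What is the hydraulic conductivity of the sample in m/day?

14.6

Cross-sectional area A = π·(d/2)² = π × (0.0815/2)² = 0.005217 m².
Convert discharge: 0.880 cm³/s = 8.800e-07 m³/s.
Darcy's law rearranged: K = Q·L / (A·Δh) = 8.800e-07 × 0.540 / (0.005217 × 0.539) = 0.0001690 m/s = 14.60 m/day.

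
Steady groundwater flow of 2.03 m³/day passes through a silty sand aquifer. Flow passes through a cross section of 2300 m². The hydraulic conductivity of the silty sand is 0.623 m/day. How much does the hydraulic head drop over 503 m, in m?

From Q = K·A·i, i = Q / (K·A) = 2.03 / (0.6230 × 2300) = 0.001417.
Head loss Δh = i · L = 0.001417 × 503 = 0.7126 m.

0.713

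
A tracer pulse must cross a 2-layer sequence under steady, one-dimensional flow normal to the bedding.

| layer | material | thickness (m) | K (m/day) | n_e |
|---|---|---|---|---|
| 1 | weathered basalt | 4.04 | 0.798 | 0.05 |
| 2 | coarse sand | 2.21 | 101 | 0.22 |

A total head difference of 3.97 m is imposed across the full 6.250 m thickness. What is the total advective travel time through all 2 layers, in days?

0.881

With flow normal to the layers, continuity requires the same specific discharge q through every layer.
Σ(b_i/K_i) = 4.04/0.798 + 2.21/101 = 5.085 d.
q = Δh / Σ(b_i/K_i) = 3.97 / 5.085 = 0.7808 m/day.
In each layer the seepage velocity is v_i = q/n_i, so the layer transit time is t_i = b_i·n_i / q:
  layer 1 (weathered basalt): t_1 = 4.04 × 0.05 / 0.7808 = 0.2587 d
  layer 2 (coarse sand): t_2 = 2.21 × 0.22 / 0.7808 = 0.6227 d
Total t = Σ t_i = 0.8814 days.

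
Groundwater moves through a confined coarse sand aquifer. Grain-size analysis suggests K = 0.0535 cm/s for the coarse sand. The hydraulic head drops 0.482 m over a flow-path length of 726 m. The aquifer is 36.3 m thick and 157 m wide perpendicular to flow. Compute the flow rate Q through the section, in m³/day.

175

Convert K: 0.0535 cm/s × 864 = 46.22 m/day.
Cross-sectional area A = 157 × 36.3 = 5699 m².
Hydraulic gradient i = Δh / L = 0.482 / 726 = 0.0006639.
Darcy's law: Q = K · A · i = 46.22 × 5699 × 0.0006639 = 174.9 m³/day.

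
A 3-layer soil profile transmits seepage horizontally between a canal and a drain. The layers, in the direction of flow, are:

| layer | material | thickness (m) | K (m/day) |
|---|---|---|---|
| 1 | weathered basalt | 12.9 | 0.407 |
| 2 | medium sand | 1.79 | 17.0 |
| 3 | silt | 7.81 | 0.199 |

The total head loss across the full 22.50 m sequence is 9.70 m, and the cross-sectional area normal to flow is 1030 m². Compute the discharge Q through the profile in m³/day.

Flow is perpendicular to layering, so the layers act in series and the equivalent K is the thickness-weighted harmonic mean.
Total thickness L = 12.9 + 1.79 + 7.81 = 22.50 m.
Σ(b_i/K_i) = 12.9/0.407 + 1.79/17.0 + 7.81/0.199 = 71.05 d.
K_eq = L / Σ(b_i/K_i) = 22.50 / 71.05 = 0.3167 m/day.
Q = K_eq · A · (Δh/L) = 0.3167 × 1030 × (9.70/22.50) = 140.6 m³/day.

141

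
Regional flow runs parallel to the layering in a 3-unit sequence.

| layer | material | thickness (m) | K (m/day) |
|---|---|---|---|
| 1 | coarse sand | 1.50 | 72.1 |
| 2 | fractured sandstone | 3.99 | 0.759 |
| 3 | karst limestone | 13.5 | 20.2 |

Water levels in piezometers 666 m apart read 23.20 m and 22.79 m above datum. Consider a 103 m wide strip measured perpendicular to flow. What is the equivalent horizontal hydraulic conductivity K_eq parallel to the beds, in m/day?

20.2

Flow is parallel to layering, so each bed carries its own Darcy discharge and the transmissivities add.
Σ(K_i·b_i) = 72.1×1.50 + 0.759×3.99 + 20.2×13.5 = 383.9 m²/day.
Total thickness b = 18.99 m, so K_eq = Σ(K_i·b_i)/b = 20.21 m/day.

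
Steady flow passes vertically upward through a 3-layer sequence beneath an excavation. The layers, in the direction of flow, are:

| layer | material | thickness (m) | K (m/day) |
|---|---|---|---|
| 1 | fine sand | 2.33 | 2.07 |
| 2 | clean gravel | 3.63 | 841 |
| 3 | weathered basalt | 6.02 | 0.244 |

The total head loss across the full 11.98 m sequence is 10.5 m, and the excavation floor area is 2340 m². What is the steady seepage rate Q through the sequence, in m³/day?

Flow is perpendicular to layering, so the layers act in series and the equivalent K is the thickness-weighted harmonic mean.
Total thickness L = 2.33 + 3.63 + 6.02 = 11.98 m.
Σ(b_i/K_i) = 2.33/2.07 + 3.63/841 + 6.02/0.244 = 25.80 d.
K_eq = L / Σ(b_i/K_i) = 11.98 / 25.80 = 0.4643 m/day.
Q = K_eq · A · (Δh/L) = 0.4643 × 2340 × (10.5/11.98) = 952.2 m³/day.

952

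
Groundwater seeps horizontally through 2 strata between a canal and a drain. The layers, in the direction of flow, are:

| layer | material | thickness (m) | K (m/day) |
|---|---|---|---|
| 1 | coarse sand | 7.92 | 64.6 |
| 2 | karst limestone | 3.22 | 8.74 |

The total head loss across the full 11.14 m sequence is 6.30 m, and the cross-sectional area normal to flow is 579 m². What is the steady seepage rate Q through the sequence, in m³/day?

7430

Flow is perpendicular to layering, so the layers act in series and the equivalent K is the thickness-weighted harmonic mean.
Total thickness L = 7.92 + 3.22 = 11.14 m.
Σ(b_i/K_i) = 7.92/64.6 + 3.22/8.74 = 0.4910 d.
K_eq = L / Σ(b_i/K_i) = 11.14 / 0.4910 = 22.69 m/day.
Q = K_eq · A · (Δh/L) = 22.69 × 579 × (6.30/11.14) = 7429 m³/day.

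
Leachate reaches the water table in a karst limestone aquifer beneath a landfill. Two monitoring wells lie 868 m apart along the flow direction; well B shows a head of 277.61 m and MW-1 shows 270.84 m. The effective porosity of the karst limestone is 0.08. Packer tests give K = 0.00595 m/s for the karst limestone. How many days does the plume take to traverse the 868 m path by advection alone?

Convert K: 0.00595 m/s × 86400 = 514.1 m/day.
Hydraulic gradient i = (277.61 − 270.84) / 868 = 6.77 / 868 = 0.007800.
Darcy flux q = K · i = 514.1 × 0.007800 = 4.010 m/day.
Seepage velocity v = q / n_e = 4.010 / 0.08 = 50.12 m/day.
Travel time t = L / v = 868 / 50.12 = 17.32 days.

17.3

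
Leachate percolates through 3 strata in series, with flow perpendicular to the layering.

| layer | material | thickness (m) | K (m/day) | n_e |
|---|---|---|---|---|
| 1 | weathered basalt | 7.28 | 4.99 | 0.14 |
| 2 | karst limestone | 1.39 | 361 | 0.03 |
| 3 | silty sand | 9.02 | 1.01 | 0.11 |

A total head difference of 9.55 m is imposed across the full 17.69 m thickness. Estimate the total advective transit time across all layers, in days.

With flow normal to the layers, continuity requires the same specific discharge q through every layer.
Σ(b_i/K_i) = 7.28/4.99 + 1.39/361 + 9.02/1.01 = 10.39 d.
q = Δh / Σ(b_i/K_i) = 9.55 / 10.39 = 0.9188 m/day.
In each layer the seepage velocity is v_i = q/n_i, so the layer transit time is t_i = b_i·n_i / q:
  layer 1 (weathered basalt): t_1 = 7.28 × 0.14 / 0.9188 = 1.109 d
  layer 2 (karst limestone): t_2 = 1.39 × 0.03 / 0.9188 = 0.04538 d
  layer 3 (silty sand): t_3 = 9.02 × 0.11 / 0.9188 = 1.080 d
Total t = Σ t_i = 2.234 days.

2.23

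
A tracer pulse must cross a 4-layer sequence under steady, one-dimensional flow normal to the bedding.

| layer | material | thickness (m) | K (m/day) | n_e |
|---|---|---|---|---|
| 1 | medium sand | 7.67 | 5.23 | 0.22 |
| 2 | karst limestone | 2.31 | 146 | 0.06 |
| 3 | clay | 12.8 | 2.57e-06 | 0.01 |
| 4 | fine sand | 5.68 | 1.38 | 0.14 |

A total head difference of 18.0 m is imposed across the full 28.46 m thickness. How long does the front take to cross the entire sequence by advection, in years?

2080

With flow normal to the layers, continuity requires the same specific discharge q through every layer.
Σ(b_i/K_i) = 7.67/5.23 + 2.31/146 + 12.8/2.57e-06 + 5.68/1.38 = 4.981e+06 d.
q = Δh / Σ(b_i/K_i) = 18.0 / 4.981e+06 = 3.614e-06 m/day.
In each layer the seepage velocity is v_i = q/n_i, so the layer transit time is t_i = b_i·n_i / q:
  layer 1 (medium sand): t_1 = 7.67 × 0.22 / 3.614e-06 = 4.669e+05 d
  layer 2 (karst limestone): t_2 = 2.31 × 0.06 / 3.614e-06 = 38350 d
  layer 3 (clay): t_3 = 12.8 × 0.01 / 3.614e-06 = 35417 d
  layer 4 (fine sand): t_4 = 5.68 × 0.14 / 3.614e-06 = 2.200e+05 d
Total t = Σ t_i = 7.607e+05 days = 2083 years.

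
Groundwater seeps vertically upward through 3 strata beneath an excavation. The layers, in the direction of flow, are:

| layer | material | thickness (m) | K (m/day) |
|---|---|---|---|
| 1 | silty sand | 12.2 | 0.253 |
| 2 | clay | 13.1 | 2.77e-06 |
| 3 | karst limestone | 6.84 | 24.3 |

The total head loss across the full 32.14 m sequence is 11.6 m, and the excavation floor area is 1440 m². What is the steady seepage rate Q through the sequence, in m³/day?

0.00353

Flow is perpendicular to layering, so the layers act in series and the equivalent K is the thickness-weighted harmonic mean.
Total thickness L = 12.2 + 13.1 + 6.84 = 32.14 m.
Σ(b_i/K_i) = 12.2/0.253 + 13.1/2.77e-06 + 6.84/24.3 = 4.729e+06 d.
K_eq = L / Σ(b_i/K_i) = 32.14 / 4.729e+06 = 6.796e-06 m/day.
Q = K_eq · A · (Δh/L) = 6.796e-06 × 1440 × (11.6/32.14) = 0.003532 m³/day.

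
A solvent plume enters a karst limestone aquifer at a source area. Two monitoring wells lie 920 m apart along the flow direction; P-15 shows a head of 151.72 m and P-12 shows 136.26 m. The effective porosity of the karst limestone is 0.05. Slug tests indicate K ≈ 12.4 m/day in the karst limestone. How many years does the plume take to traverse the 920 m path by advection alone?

Hydraulic gradient i = (151.72 − 136.26) / 920 = 15.46 / 920 = 0.01680.
Darcy flux q = K · i = 12.40 × 0.01680 = 0.2084 m/day.
Seepage velocity v = q / n_e = 0.2084 / 0.05 = 4.167 m/day.
Travel time t = L / v = 920 / 4.167 = 220.8 days = 0.6044 years.

0.604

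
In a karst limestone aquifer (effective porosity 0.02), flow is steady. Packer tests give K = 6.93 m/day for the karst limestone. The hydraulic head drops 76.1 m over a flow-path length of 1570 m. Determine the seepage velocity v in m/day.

Hydraulic gradient i = Δh / L = 76.1 / 1570 = 0.04847.
Darcy flux q = K · i = 6.930 × 0.04847 = 0.3359 m/day.
Seepage velocity v = q / n_e = 0.3359 / 0.02 = 16.80 m/day.

16.8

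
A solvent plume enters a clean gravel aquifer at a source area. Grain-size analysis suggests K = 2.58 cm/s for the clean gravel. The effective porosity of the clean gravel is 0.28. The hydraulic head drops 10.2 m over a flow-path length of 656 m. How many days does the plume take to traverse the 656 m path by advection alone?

5.30

Convert K: 2.58 cm/s × 864 = 2229 m/day.
Hydraulic gradient i = Δh / L = 10.2 / 656 = 0.01555.
Darcy flux q = K · i = 2229 × 0.01555 = 34.66 m/day.
Seepage velocity v = q / n_e = 34.66 / 0.28 = 123.8 m/day.
Travel time t = L / v = 656 / 123.8 = 5.299 days.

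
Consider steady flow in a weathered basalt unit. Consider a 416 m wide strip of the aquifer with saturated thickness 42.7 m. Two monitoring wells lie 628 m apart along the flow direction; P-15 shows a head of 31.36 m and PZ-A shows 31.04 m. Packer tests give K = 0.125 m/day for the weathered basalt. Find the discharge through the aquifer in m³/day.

1.13

Cross-sectional area A = 416 × 42.7 = 17763 m².
Hydraulic gradient i = (31.36 − 31.04) / 628 = 0.32 / 628 = 0.0005096.
Darcy's law: Q = K · A · i = 0.1250 × 17763 × 0.0005096 = 1.131 m³/day.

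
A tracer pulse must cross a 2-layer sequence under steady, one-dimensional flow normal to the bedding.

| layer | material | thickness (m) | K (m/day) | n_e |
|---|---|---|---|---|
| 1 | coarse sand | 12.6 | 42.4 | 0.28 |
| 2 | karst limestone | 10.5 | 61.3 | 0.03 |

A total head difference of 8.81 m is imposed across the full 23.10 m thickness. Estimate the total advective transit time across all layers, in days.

With flow normal to the layers, continuity requires the same specific discharge q through every layer.
Σ(b_i/K_i) = 12.6/42.4 + 10.5/61.3 = 0.4685 d.
q = Δh / Σ(b_i/K_i) = 8.81 / 0.4685 = 18.81 m/day.
In each layer the seepage velocity is v_i = q/n_i, so the layer transit time is t_i = b_i·n_i / q:
  layer 1 (coarse sand): t_1 = 12.6 × 0.28 / 18.81 = 0.1876 d
  layer 2 (karst limestone): t_2 = 10.5 × 0.03 / 18.81 = 0.01675 d
Total t = Σ t_i = 0.2043 days.

0.204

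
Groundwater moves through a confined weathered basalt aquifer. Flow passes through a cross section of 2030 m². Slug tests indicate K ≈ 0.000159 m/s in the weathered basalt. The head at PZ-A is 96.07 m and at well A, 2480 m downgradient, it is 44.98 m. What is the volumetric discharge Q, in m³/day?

Convert K: 0.000159 m/s × 86400 = 13.74 m/day.
Hydraulic gradient i = (96.07 − 44.98) / 2480 = 51.09 / 2480 = 0.02060.
Darcy's law: Q = K · A · i = 13.74 × 2030 × 0.02060 = 574.5 m³/day.

575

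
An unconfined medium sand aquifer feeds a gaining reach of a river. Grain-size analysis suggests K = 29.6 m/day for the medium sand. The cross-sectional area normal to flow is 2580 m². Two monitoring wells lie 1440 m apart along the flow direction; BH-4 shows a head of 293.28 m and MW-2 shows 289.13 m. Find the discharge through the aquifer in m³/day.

Hydraulic gradient i = (293.28 − 289.13) / 1440 = 4.15 / 1440 = 0.002882.
Darcy's law: Q = K · A · i = 29.60 × 2580 × 0.002882 = 220.1 m³/day.

220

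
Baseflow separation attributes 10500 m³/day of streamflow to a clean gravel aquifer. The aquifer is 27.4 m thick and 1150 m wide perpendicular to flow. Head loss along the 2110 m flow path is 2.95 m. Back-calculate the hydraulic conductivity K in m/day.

Cross-sectional area A = 1150 × 27.4 = 31510 m².
Hydraulic gradient i = Δh / L = 2.95 / 2110 = 0.001398.
From Q = K·A·i, K = Q / (A·i) = 10500 / (31510 × 0.001398) = 238.3 m/day.

238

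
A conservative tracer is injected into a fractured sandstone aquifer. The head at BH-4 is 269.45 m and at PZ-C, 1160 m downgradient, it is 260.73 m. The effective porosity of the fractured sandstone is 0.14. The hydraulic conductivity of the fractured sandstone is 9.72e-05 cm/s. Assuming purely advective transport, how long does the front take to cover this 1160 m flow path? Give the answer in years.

Convert K: 9.72e-05 cm/s × 864 = 0.08398 m/day.
Hydraulic gradient i = (269.45 − 260.73) / 1160 = 8.72 / 1160 = 0.007517.
Darcy flux q = K · i = 0.08398 × 0.007517 = 0.0006313 m/day.
Seepage velocity v = q / n_e = 0.0006313 / 0.14 = 0.004509 m/day.
Travel time t = L / v = 1160 / 0.004509 = 2.572e+05 days = 704.3 years.

704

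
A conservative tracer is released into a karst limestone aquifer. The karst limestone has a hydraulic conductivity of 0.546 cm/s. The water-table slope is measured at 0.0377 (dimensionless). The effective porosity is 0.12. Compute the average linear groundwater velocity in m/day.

Convert K: 0.546 cm/s × 864 = 471.7 m/day.
Hydraulic gradient i = 0.0377.
Darcy flux q = K · i = 471.7 × 0.03770 = 17.78 m/day.
Seepage velocity v = q / n_e = 17.78 / 0.12 = 148.2 m/day.

148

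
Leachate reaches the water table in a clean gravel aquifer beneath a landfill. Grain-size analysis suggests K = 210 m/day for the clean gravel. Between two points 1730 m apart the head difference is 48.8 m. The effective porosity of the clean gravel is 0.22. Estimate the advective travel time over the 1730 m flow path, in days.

64.3

Hydraulic gradient i = Δh / L = 48.8 / 1730 = 0.02821.
Darcy flux q = K · i = 210.0 × 0.02821 = 5.924 m/day.
Seepage velocity v = q / n_e = 5.924 / 0.22 = 26.93 m/day.
Travel time t = L / v = 1730 / 26.93 = 64.25 days.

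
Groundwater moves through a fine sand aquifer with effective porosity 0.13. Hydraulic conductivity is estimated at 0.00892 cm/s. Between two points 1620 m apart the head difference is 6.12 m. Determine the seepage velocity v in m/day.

0.224

Convert K: 0.00892 cm/s × 864 = 7.707 m/day.
Hydraulic gradient i = Δh / L = 6.12 / 1620 = 0.003778.
Darcy flux q = K · i = 7.707 × 0.003778 = 0.02911 m/day.
Seepage velocity v = q / n_e = 0.02911 / 0.13 = 0.2240 m/day.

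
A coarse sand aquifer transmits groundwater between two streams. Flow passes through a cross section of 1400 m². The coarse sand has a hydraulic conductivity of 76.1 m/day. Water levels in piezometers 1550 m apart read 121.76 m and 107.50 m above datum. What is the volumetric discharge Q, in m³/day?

980

Hydraulic gradient i = (121.76 − 107.50) / 1550 = 14.26 / 1550 = 0.009200.
Darcy's law: Q = K · A · i = 76.10 × 1400 × 0.009200 = 980.2 m³/day.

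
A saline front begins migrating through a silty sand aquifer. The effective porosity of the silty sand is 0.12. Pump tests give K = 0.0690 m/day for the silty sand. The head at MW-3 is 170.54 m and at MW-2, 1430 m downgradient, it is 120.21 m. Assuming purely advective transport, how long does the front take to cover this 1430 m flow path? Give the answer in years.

193

Hydraulic gradient i = (170.54 − 120.21) / 1430 = 50.33 / 1430 = 0.03520.
Darcy flux q = K · i = 0.06900 × 0.03520 = 0.002429 m/day.
Seepage velocity v = q / n_e = 0.002429 / 0.12 = 0.02024 m/day.
Travel time t = L / v = 1430 / 0.02024 = 70661 days = 193.5 years.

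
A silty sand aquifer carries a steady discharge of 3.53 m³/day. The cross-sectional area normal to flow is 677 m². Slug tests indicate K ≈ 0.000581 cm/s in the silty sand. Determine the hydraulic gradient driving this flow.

0.0104

Convert K: 0.000581 cm/s × 864 = 0.5020 m/day.
From Q = K·A·i, i = Q / (K·A) = 3.53 / (0.5020 × 677.0) = 0.01039.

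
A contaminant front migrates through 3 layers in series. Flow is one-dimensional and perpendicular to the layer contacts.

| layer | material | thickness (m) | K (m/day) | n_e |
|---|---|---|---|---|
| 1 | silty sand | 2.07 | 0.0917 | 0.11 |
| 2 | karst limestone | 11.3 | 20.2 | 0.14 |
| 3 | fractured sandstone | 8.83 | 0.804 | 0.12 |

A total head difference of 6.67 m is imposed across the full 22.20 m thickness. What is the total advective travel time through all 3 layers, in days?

14.7

With flow normal to the layers, continuity requires the same specific discharge q through every layer.
Σ(b_i/K_i) = 2.07/0.0917 + 11.3/20.2 + 8.83/0.804 = 34.12 d.
q = Δh / Σ(b_i/K_i) = 6.67 / 34.12 = 0.1955 m/day.
In each layer the seepage velocity is v_i = q/n_i, so the layer transit time is t_i = b_i·n_i / q:
  layer 1 (silty sand): t_1 = 2.07 × 0.11 / 0.1955 = 1.165 d
  layer 2 (karst limestone): t_2 = 11.3 × 0.14 / 0.1955 = 8.092 d
  layer 3 (fractured sandstone): t_3 = 8.83 × 0.12 / 0.1955 = 5.420 d
Total t = Σ t_i = 14.68 days.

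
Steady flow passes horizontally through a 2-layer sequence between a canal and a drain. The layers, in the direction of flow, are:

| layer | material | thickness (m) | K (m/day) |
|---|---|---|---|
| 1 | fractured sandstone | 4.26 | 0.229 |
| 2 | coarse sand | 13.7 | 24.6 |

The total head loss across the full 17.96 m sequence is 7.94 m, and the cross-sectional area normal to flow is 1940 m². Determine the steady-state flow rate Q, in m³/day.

Flow is perpendicular to layering, so the layers act in series and the equivalent K is the thickness-weighted harmonic mean.
Total thickness L = 4.26 + 13.7 = 17.96 m.
Σ(b_i/K_i) = 4.26/0.229 + 13.7/24.6 = 19.16 d.
K_eq = L / Σ(b_i/K_i) = 17.96 / 19.16 = 0.9374 m/day.
Q = K_eq · A · (Δh/L) = 0.9374 × 1940 × (7.94/17.96) = 804.0 m³/day.

804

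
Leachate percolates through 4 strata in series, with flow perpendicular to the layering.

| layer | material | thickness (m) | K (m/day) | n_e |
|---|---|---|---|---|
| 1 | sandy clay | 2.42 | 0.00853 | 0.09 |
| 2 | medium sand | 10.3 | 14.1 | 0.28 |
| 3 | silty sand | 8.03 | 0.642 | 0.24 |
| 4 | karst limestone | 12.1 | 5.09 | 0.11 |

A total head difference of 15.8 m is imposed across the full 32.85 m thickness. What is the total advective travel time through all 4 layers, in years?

With flow normal to the layers, continuity requires the same specific discharge q through every layer.
Σ(b_i/K_i) = 2.42/0.00853 + 10.3/14.1 + 8.03/0.642 + 12.1/5.09 = 299.3 d.
q = Δh / Σ(b_i/K_i) = 15.8 / 299.3 = 0.05279 m/day.
In each layer the seepage velocity is v_i = q/n_i, so the layer transit time is t_i = b_i·n_i / q:
  layer 1 (sandy clay): t_1 = 2.42 × 0.09 / 0.05279 = 4.126 d
  layer 2 (medium sand): t_2 = 10.3 × 0.28 / 0.05279 = 54.64 d
  layer 3 (silty sand): t_3 = 8.03 × 0.24 / 0.05279 = 36.51 d
  layer 4 (karst limestone): t_4 = 12.1 × 0.11 / 0.05279 = 25.21 d
Total t = Σ t_i = 120.5 days = 0.3299 years.

0.330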